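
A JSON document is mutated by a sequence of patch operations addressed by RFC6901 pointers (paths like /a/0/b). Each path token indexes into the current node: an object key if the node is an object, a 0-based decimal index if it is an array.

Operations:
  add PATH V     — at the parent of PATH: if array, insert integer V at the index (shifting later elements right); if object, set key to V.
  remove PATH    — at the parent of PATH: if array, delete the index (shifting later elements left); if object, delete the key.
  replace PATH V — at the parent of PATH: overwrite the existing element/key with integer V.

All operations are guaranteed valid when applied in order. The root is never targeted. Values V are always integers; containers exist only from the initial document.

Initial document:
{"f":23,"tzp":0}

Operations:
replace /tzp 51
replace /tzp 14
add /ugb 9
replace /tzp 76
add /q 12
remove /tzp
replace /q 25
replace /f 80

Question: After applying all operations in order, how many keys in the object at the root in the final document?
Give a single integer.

After op 1 (replace /tzp 51): {"f":23,"tzp":51}
After op 2 (replace /tzp 14): {"f":23,"tzp":14}
After op 3 (add /ugb 9): {"f":23,"tzp":14,"ugb":9}
After op 4 (replace /tzp 76): {"f":23,"tzp":76,"ugb":9}
After op 5 (add /q 12): {"f":23,"q":12,"tzp":76,"ugb":9}
After op 6 (remove /tzp): {"f":23,"q":12,"ugb":9}
After op 7 (replace /q 25): {"f":23,"q":25,"ugb":9}
After op 8 (replace /f 80): {"f":80,"q":25,"ugb":9}
Size at the root: 3

Answer: 3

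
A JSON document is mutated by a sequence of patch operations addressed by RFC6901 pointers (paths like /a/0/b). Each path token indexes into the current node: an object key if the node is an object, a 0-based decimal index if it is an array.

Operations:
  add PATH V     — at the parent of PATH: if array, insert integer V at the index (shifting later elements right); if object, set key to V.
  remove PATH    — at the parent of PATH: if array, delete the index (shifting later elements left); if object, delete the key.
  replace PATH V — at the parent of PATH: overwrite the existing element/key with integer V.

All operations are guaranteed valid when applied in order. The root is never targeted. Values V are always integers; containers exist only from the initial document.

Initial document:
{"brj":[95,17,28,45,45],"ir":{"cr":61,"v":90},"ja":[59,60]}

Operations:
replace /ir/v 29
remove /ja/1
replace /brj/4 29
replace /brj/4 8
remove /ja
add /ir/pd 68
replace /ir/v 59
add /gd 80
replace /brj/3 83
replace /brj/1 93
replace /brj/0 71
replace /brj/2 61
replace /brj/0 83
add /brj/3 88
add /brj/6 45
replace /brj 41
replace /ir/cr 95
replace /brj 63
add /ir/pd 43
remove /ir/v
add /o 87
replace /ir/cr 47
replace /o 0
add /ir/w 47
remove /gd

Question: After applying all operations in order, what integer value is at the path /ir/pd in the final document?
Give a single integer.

After op 1 (replace /ir/v 29): {"brj":[95,17,28,45,45],"ir":{"cr":61,"v":29},"ja":[59,60]}
After op 2 (remove /ja/1): {"brj":[95,17,28,45,45],"ir":{"cr":61,"v":29},"ja":[59]}
After op 3 (replace /brj/4 29): {"brj":[95,17,28,45,29],"ir":{"cr":61,"v":29},"ja":[59]}
After op 4 (replace /brj/4 8): {"brj":[95,17,28,45,8],"ir":{"cr":61,"v":29},"ja":[59]}
After op 5 (remove /ja): {"brj":[95,17,28,45,8],"ir":{"cr":61,"v":29}}
After op 6 (add /ir/pd 68): {"brj":[95,17,28,45,8],"ir":{"cr":61,"pd":68,"v":29}}
After op 7 (replace /ir/v 59): {"brj":[95,17,28,45,8],"ir":{"cr":61,"pd":68,"v":59}}
After op 8 (add /gd 80): {"brj":[95,17,28,45,8],"gd":80,"ir":{"cr":61,"pd":68,"v":59}}
After op 9 (replace /brj/3 83): {"brj":[95,17,28,83,8],"gd":80,"ir":{"cr":61,"pd":68,"v":59}}
After op 10 (replace /brj/1 93): {"brj":[95,93,28,83,8],"gd":80,"ir":{"cr":61,"pd":68,"v":59}}
After op 11 (replace /brj/0 71): {"brj":[71,93,28,83,8],"gd":80,"ir":{"cr":61,"pd":68,"v":59}}
After op 12 (replace /brj/2 61): {"brj":[71,93,61,83,8],"gd":80,"ir":{"cr":61,"pd":68,"v":59}}
After op 13 (replace /brj/0 83): {"brj":[83,93,61,83,8],"gd":80,"ir":{"cr":61,"pd":68,"v":59}}
After op 14 (add /brj/3 88): {"brj":[83,93,61,88,83,8],"gd":80,"ir":{"cr":61,"pd":68,"v":59}}
After op 15 (add /brj/6 45): {"brj":[83,93,61,88,83,8,45],"gd":80,"ir":{"cr":61,"pd":68,"v":59}}
After op 16 (replace /brj 41): {"brj":41,"gd":80,"ir":{"cr":61,"pd":68,"v":59}}
After op 17 (replace /ir/cr 95): {"brj":41,"gd":80,"ir":{"cr":95,"pd":68,"v":59}}
After op 18 (replace /brj 63): {"brj":63,"gd":80,"ir":{"cr":95,"pd":68,"v":59}}
After op 19 (add /ir/pd 43): {"brj":63,"gd":80,"ir":{"cr":95,"pd":43,"v":59}}
After op 20 (remove /ir/v): {"brj":63,"gd":80,"ir":{"cr":95,"pd":43}}
After op 21 (add /o 87): {"brj":63,"gd":80,"ir":{"cr":95,"pd":43},"o":87}
After op 22 (replace /ir/cr 47): {"brj":63,"gd":80,"ir":{"cr":47,"pd":43},"o":87}
After op 23 (replace /o 0): {"brj":63,"gd":80,"ir":{"cr":47,"pd":43},"o":0}
After op 24 (add /ir/w 47): {"brj":63,"gd":80,"ir":{"cr":47,"pd":43,"w":47},"o":0}
After op 25 (remove /gd): {"brj":63,"ir":{"cr":47,"pd":43,"w":47},"o":0}
Value at /ir/pd: 43

Answer: 43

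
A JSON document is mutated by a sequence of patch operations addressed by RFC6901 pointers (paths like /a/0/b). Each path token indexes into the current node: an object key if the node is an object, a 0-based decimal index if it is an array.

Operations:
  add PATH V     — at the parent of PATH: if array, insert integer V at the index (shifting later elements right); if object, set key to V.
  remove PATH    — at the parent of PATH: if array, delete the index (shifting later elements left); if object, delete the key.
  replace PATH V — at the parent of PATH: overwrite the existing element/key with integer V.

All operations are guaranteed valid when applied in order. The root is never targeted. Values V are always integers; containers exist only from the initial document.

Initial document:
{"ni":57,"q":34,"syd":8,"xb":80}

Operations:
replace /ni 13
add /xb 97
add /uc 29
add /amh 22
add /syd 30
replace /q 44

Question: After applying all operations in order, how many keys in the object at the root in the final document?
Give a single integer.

After op 1 (replace /ni 13): {"ni":13,"q":34,"syd":8,"xb":80}
After op 2 (add /xb 97): {"ni":13,"q":34,"syd":8,"xb":97}
After op 3 (add /uc 29): {"ni":13,"q":34,"syd":8,"uc":29,"xb":97}
After op 4 (add /amh 22): {"amh":22,"ni":13,"q":34,"syd":8,"uc":29,"xb":97}
After op 5 (add /syd 30): {"amh":22,"ni":13,"q":34,"syd":30,"uc":29,"xb":97}
After op 6 (replace /q 44): {"amh":22,"ni":13,"q":44,"syd":30,"uc":29,"xb":97}
Size at the root: 6

Answer: 6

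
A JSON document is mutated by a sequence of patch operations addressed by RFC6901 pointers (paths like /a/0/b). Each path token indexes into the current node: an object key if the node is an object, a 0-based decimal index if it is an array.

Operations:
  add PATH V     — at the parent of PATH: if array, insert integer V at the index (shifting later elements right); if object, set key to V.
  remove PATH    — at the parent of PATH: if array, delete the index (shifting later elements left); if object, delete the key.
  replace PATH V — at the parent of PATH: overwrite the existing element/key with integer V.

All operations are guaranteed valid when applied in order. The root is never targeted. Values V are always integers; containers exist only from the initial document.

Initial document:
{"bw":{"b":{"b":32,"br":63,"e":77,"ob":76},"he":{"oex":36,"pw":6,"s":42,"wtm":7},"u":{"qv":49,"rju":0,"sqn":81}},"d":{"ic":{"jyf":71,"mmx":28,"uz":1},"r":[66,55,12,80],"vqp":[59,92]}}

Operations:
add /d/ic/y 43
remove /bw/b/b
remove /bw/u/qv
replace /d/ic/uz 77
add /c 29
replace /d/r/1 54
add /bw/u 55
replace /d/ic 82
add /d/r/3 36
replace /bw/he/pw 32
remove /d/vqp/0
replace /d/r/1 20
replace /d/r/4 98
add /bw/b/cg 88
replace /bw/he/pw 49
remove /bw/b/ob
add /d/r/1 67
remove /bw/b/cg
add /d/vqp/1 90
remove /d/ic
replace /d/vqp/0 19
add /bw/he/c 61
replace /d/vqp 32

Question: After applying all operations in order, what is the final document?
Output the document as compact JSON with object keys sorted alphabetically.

Answer: {"bw":{"b":{"br":63,"e":77},"he":{"c":61,"oex":36,"pw":49,"s":42,"wtm":7},"u":55},"c":29,"d":{"r":[66,67,20,12,36,98],"vqp":32}}

Derivation:
After op 1 (add /d/ic/y 43): {"bw":{"b":{"b":32,"br":63,"e":77,"ob":76},"he":{"oex":36,"pw":6,"s":42,"wtm":7},"u":{"qv":49,"rju":0,"sqn":81}},"d":{"ic":{"jyf":71,"mmx":28,"uz":1,"y":43},"r":[66,55,12,80],"vqp":[59,92]}}
After op 2 (remove /bw/b/b): {"bw":{"b":{"br":63,"e":77,"ob":76},"he":{"oex":36,"pw":6,"s":42,"wtm":7},"u":{"qv":49,"rju":0,"sqn":81}},"d":{"ic":{"jyf":71,"mmx":28,"uz":1,"y":43},"r":[66,55,12,80],"vqp":[59,92]}}
After op 3 (remove /bw/u/qv): {"bw":{"b":{"br":63,"e":77,"ob":76},"he":{"oex":36,"pw":6,"s":42,"wtm":7},"u":{"rju":0,"sqn":81}},"d":{"ic":{"jyf":71,"mmx":28,"uz":1,"y":43},"r":[66,55,12,80],"vqp":[59,92]}}
After op 4 (replace /d/ic/uz 77): {"bw":{"b":{"br":63,"e":77,"ob":76},"he":{"oex":36,"pw":6,"s":42,"wtm":7},"u":{"rju":0,"sqn":81}},"d":{"ic":{"jyf":71,"mmx":28,"uz":77,"y":43},"r":[66,55,12,80],"vqp":[59,92]}}
After op 5 (add /c 29): {"bw":{"b":{"br":63,"e":77,"ob":76},"he":{"oex":36,"pw":6,"s":42,"wtm":7},"u":{"rju":0,"sqn":81}},"c":29,"d":{"ic":{"jyf":71,"mmx":28,"uz":77,"y":43},"r":[66,55,12,80],"vqp":[59,92]}}
After op 6 (replace /d/r/1 54): {"bw":{"b":{"br":63,"e":77,"ob":76},"he":{"oex":36,"pw":6,"s":42,"wtm":7},"u":{"rju":0,"sqn":81}},"c":29,"d":{"ic":{"jyf":71,"mmx":28,"uz":77,"y":43},"r":[66,54,12,80],"vqp":[59,92]}}
After op 7 (add /bw/u 55): {"bw":{"b":{"br":63,"e":77,"ob":76},"he":{"oex":36,"pw":6,"s":42,"wtm":7},"u":55},"c":29,"d":{"ic":{"jyf":71,"mmx":28,"uz":77,"y":43},"r":[66,54,12,80],"vqp":[59,92]}}
After op 8 (replace /d/ic 82): {"bw":{"b":{"br":63,"e":77,"ob":76},"he":{"oex":36,"pw":6,"s":42,"wtm":7},"u":55},"c":29,"d":{"ic":82,"r":[66,54,12,80],"vqp":[59,92]}}
After op 9 (add /d/r/3 36): {"bw":{"b":{"br":63,"e":77,"ob":76},"he":{"oex":36,"pw":6,"s":42,"wtm":7},"u":55},"c":29,"d":{"ic":82,"r":[66,54,12,36,80],"vqp":[59,92]}}
After op 10 (replace /bw/he/pw 32): {"bw":{"b":{"br":63,"e":77,"ob":76},"he":{"oex":36,"pw":32,"s":42,"wtm":7},"u":55},"c":29,"d":{"ic":82,"r":[66,54,12,36,80],"vqp":[59,92]}}
After op 11 (remove /d/vqp/0): {"bw":{"b":{"br":63,"e":77,"ob":76},"he":{"oex":36,"pw":32,"s":42,"wtm":7},"u":55},"c":29,"d":{"ic":82,"r":[66,54,12,36,80],"vqp":[92]}}
After op 12 (replace /d/r/1 20): {"bw":{"b":{"br":63,"e":77,"ob":76},"he":{"oex":36,"pw":32,"s":42,"wtm":7},"u":55},"c":29,"d":{"ic":82,"r":[66,20,12,36,80],"vqp":[92]}}
After op 13 (replace /d/r/4 98): {"bw":{"b":{"br":63,"e":77,"ob":76},"he":{"oex":36,"pw":32,"s":42,"wtm":7},"u":55},"c":29,"d":{"ic":82,"r":[66,20,12,36,98],"vqp":[92]}}
After op 14 (add /bw/b/cg 88): {"bw":{"b":{"br":63,"cg":88,"e":77,"ob":76},"he":{"oex":36,"pw":32,"s":42,"wtm":7},"u":55},"c":29,"d":{"ic":82,"r":[66,20,12,36,98],"vqp":[92]}}
After op 15 (replace /bw/he/pw 49): {"bw":{"b":{"br":63,"cg":88,"e":77,"ob":76},"he":{"oex":36,"pw":49,"s":42,"wtm":7},"u":55},"c":29,"d":{"ic":82,"r":[66,20,12,36,98],"vqp":[92]}}
After op 16 (remove /bw/b/ob): {"bw":{"b":{"br":63,"cg":88,"e":77},"he":{"oex":36,"pw":49,"s":42,"wtm":7},"u":55},"c":29,"d":{"ic":82,"r":[66,20,12,36,98],"vqp":[92]}}
After op 17 (add /d/r/1 67): {"bw":{"b":{"br":63,"cg":88,"e":77},"he":{"oex":36,"pw":49,"s":42,"wtm":7},"u":55},"c":29,"d":{"ic":82,"r":[66,67,20,12,36,98],"vqp":[92]}}
After op 18 (remove /bw/b/cg): {"bw":{"b":{"br":63,"e":77},"he":{"oex":36,"pw":49,"s":42,"wtm":7},"u":55},"c":29,"d":{"ic":82,"r":[66,67,20,12,36,98],"vqp":[92]}}
After op 19 (add /d/vqp/1 90): {"bw":{"b":{"br":63,"e":77},"he":{"oex":36,"pw":49,"s":42,"wtm":7},"u":55},"c":29,"d":{"ic":82,"r":[66,67,20,12,36,98],"vqp":[92,90]}}
After op 20 (remove /d/ic): {"bw":{"b":{"br":63,"e":77},"he":{"oex":36,"pw":49,"s":42,"wtm":7},"u":55},"c":29,"d":{"r":[66,67,20,12,36,98],"vqp":[92,90]}}
After op 21 (replace /d/vqp/0 19): {"bw":{"b":{"br":63,"e":77},"he":{"oex":36,"pw":49,"s":42,"wtm":7},"u":55},"c":29,"d":{"r":[66,67,20,12,36,98],"vqp":[19,90]}}
After op 22 (add /bw/he/c 61): {"bw":{"b":{"br":63,"e":77},"he":{"c":61,"oex":36,"pw":49,"s":42,"wtm":7},"u":55},"c":29,"d":{"r":[66,67,20,12,36,98],"vqp":[19,90]}}
After op 23 (replace /d/vqp 32): {"bw":{"b":{"br":63,"e":77},"he":{"c":61,"oex":36,"pw":49,"s":42,"wtm":7},"u":55},"c":29,"d":{"r":[66,67,20,12,36,98],"vqp":32}}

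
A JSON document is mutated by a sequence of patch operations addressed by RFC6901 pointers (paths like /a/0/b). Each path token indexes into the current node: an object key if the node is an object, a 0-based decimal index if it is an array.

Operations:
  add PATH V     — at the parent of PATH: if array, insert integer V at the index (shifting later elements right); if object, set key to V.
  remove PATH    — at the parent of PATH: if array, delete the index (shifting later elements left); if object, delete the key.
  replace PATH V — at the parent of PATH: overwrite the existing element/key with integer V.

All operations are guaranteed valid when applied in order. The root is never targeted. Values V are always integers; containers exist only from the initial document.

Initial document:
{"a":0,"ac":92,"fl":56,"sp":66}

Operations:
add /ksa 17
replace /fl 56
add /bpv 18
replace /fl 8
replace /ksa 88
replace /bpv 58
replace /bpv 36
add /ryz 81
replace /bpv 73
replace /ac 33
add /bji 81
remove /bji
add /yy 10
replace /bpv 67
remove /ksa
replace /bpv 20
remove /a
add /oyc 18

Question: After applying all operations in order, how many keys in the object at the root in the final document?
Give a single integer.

Answer: 7

Derivation:
After op 1 (add /ksa 17): {"a":0,"ac":92,"fl":56,"ksa":17,"sp":66}
After op 2 (replace /fl 56): {"a":0,"ac":92,"fl":56,"ksa":17,"sp":66}
After op 3 (add /bpv 18): {"a":0,"ac":92,"bpv":18,"fl":56,"ksa":17,"sp":66}
After op 4 (replace /fl 8): {"a":0,"ac":92,"bpv":18,"fl":8,"ksa":17,"sp":66}
After op 5 (replace /ksa 88): {"a":0,"ac":92,"bpv":18,"fl":8,"ksa":88,"sp":66}
After op 6 (replace /bpv 58): {"a":0,"ac":92,"bpv":58,"fl":8,"ksa":88,"sp":66}
After op 7 (replace /bpv 36): {"a":0,"ac":92,"bpv":36,"fl":8,"ksa":88,"sp":66}
After op 8 (add /ryz 81): {"a":0,"ac":92,"bpv":36,"fl":8,"ksa":88,"ryz":81,"sp":66}
After op 9 (replace /bpv 73): {"a":0,"ac":92,"bpv":73,"fl":8,"ksa":88,"ryz":81,"sp":66}
After op 10 (replace /ac 33): {"a":0,"ac":33,"bpv":73,"fl":8,"ksa":88,"ryz":81,"sp":66}
After op 11 (add /bji 81): {"a":0,"ac":33,"bji":81,"bpv":73,"fl":8,"ksa":88,"ryz":81,"sp":66}
After op 12 (remove /bji): {"a":0,"ac":33,"bpv":73,"fl":8,"ksa":88,"ryz":81,"sp":66}
After op 13 (add /yy 10): {"a":0,"ac":33,"bpv":73,"fl":8,"ksa":88,"ryz":81,"sp":66,"yy":10}
After op 14 (replace /bpv 67): {"a":0,"ac":33,"bpv":67,"fl":8,"ksa":88,"ryz":81,"sp":66,"yy":10}
After op 15 (remove /ksa): {"a":0,"ac":33,"bpv":67,"fl":8,"ryz":81,"sp":66,"yy":10}
After op 16 (replace /bpv 20): {"a":0,"ac":33,"bpv":20,"fl":8,"ryz":81,"sp":66,"yy":10}
After op 17 (remove /a): {"ac":33,"bpv":20,"fl":8,"ryz":81,"sp":66,"yy":10}
After op 18 (add /oyc 18): {"ac":33,"bpv":20,"fl":8,"oyc":18,"ryz":81,"sp":66,"yy":10}
Size at the root: 7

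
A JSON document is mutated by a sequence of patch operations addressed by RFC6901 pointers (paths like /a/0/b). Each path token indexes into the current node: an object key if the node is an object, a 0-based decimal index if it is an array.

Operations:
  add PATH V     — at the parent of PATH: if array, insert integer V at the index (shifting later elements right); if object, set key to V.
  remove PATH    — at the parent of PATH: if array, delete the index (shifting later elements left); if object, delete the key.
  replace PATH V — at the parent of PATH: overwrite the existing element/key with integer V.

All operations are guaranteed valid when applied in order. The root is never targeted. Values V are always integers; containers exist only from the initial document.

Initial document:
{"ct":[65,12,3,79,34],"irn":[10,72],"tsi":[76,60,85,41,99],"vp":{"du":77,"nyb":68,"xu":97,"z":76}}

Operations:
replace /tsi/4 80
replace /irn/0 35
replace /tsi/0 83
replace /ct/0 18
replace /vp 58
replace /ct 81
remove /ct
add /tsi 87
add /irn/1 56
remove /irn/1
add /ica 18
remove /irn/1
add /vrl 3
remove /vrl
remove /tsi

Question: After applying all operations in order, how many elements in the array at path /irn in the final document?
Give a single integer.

Answer: 1

Derivation:
After op 1 (replace /tsi/4 80): {"ct":[65,12,3,79,34],"irn":[10,72],"tsi":[76,60,85,41,80],"vp":{"du":77,"nyb":68,"xu":97,"z":76}}
After op 2 (replace /irn/0 35): {"ct":[65,12,3,79,34],"irn":[35,72],"tsi":[76,60,85,41,80],"vp":{"du":77,"nyb":68,"xu":97,"z":76}}
After op 3 (replace /tsi/0 83): {"ct":[65,12,3,79,34],"irn":[35,72],"tsi":[83,60,85,41,80],"vp":{"du":77,"nyb":68,"xu":97,"z":76}}
After op 4 (replace /ct/0 18): {"ct":[18,12,3,79,34],"irn":[35,72],"tsi":[83,60,85,41,80],"vp":{"du":77,"nyb":68,"xu":97,"z":76}}
After op 5 (replace /vp 58): {"ct":[18,12,3,79,34],"irn":[35,72],"tsi":[83,60,85,41,80],"vp":58}
After op 6 (replace /ct 81): {"ct":81,"irn":[35,72],"tsi":[83,60,85,41,80],"vp":58}
After op 7 (remove /ct): {"irn":[35,72],"tsi":[83,60,85,41,80],"vp":58}
After op 8 (add /tsi 87): {"irn":[35,72],"tsi":87,"vp":58}
After op 9 (add /irn/1 56): {"irn":[35,56,72],"tsi":87,"vp":58}
After op 10 (remove /irn/1): {"irn":[35,72],"tsi":87,"vp":58}
After op 11 (add /ica 18): {"ica":18,"irn":[35,72],"tsi":87,"vp":58}
After op 12 (remove /irn/1): {"ica":18,"irn":[35],"tsi":87,"vp":58}
After op 13 (add /vrl 3): {"ica":18,"irn":[35],"tsi":87,"vp":58,"vrl":3}
After op 14 (remove /vrl): {"ica":18,"irn":[35],"tsi":87,"vp":58}
After op 15 (remove /tsi): {"ica":18,"irn":[35],"vp":58}
Size at path /irn: 1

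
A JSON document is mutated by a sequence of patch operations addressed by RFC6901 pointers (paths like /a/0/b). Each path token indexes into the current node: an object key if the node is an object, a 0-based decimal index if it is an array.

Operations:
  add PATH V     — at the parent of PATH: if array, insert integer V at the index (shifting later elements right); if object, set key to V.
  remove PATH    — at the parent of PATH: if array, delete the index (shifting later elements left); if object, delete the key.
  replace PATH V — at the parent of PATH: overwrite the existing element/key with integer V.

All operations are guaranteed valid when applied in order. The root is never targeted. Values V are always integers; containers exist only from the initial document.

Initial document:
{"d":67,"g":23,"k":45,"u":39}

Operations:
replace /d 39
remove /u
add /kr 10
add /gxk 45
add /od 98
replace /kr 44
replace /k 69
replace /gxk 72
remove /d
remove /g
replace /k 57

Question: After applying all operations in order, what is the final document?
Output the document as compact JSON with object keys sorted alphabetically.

Answer: {"gxk":72,"k":57,"kr":44,"od":98}

Derivation:
After op 1 (replace /d 39): {"d":39,"g":23,"k":45,"u":39}
After op 2 (remove /u): {"d":39,"g":23,"k":45}
After op 3 (add /kr 10): {"d":39,"g":23,"k":45,"kr":10}
After op 4 (add /gxk 45): {"d":39,"g":23,"gxk":45,"k":45,"kr":10}
After op 5 (add /od 98): {"d":39,"g":23,"gxk":45,"k":45,"kr":10,"od":98}
After op 6 (replace /kr 44): {"d":39,"g":23,"gxk":45,"k":45,"kr":44,"od":98}
After op 7 (replace /k 69): {"d":39,"g":23,"gxk":45,"k":69,"kr":44,"od":98}
After op 8 (replace /gxk 72): {"d":39,"g":23,"gxk":72,"k":69,"kr":44,"od":98}
After op 9 (remove /d): {"g":23,"gxk":72,"k":69,"kr":44,"od":98}
After op 10 (remove /g): {"gxk":72,"k":69,"kr":44,"od":98}
After op 11 (replace /k 57): {"gxk":72,"k":57,"kr":44,"od":98}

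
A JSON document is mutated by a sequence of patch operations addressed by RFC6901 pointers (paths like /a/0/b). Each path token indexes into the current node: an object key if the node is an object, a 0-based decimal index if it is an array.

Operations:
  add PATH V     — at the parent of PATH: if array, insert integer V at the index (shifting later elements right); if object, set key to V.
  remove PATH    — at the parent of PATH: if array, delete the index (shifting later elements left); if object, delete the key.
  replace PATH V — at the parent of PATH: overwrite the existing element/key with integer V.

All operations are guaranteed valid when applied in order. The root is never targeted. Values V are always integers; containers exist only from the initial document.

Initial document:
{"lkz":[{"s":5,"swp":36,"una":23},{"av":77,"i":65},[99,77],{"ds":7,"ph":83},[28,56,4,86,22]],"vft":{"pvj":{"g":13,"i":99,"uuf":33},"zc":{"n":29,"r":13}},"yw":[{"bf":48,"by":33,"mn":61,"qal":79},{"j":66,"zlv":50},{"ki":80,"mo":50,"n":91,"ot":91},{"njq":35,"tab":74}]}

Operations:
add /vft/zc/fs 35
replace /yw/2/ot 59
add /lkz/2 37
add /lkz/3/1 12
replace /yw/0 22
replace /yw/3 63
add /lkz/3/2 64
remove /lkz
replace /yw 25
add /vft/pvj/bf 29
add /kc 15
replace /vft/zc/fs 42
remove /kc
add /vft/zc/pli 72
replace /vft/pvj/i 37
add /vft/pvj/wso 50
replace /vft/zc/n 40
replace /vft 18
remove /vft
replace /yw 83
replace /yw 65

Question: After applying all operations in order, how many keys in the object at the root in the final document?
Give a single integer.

After op 1 (add /vft/zc/fs 35): {"lkz":[{"s":5,"swp":36,"una":23},{"av":77,"i":65},[99,77],{"ds":7,"ph":83},[28,56,4,86,22]],"vft":{"pvj":{"g":13,"i":99,"uuf":33},"zc":{"fs":35,"n":29,"r":13}},"yw":[{"bf":48,"by":33,"mn":61,"qal":79},{"j":66,"zlv":50},{"ki":80,"mo":50,"n":91,"ot":91},{"njq":35,"tab":74}]}
After op 2 (replace /yw/2/ot 59): {"lkz":[{"s":5,"swp":36,"una":23},{"av":77,"i":65},[99,77],{"ds":7,"ph":83},[28,56,4,86,22]],"vft":{"pvj":{"g":13,"i":99,"uuf":33},"zc":{"fs":35,"n":29,"r":13}},"yw":[{"bf":48,"by":33,"mn":61,"qal":79},{"j":66,"zlv":50},{"ki":80,"mo":50,"n":91,"ot":59},{"njq":35,"tab":74}]}
After op 3 (add /lkz/2 37): {"lkz":[{"s":5,"swp":36,"una":23},{"av":77,"i":65},37,[99,77],{"ds":7,"ph":83},[28,56,4,86,22]],"vft":{"pvj":{"g":13,"i":99,"uuf":33},"zc":{"fs":35,"n":29,"r":13}},"yw":[{"bf":48,"by":33,"mn":61,"qal":79},{"j":66,"zlv":50},{"ki":80,"mo":50,"n":91,"ot":59},{"njq":35,"tab":74}]}
After op 4 (add /lkz/3/1 12): {"lkz":[{"s":5,"swp":36,"una":23},{"av":77,"i":65},37,[99,12,77],{"ds":7,"ph":83},[28,56,4,86,22]],"vft":{"pvj":{"g":13,"i":99,"uuf":33},"zc":{"fs":35,"n":29,"r":13}},"yw":[{"bf":48,"by":33,"mn":61,"qal":79},{"j":66,"zlv":50},{"ki":80,"mo":50,"n":91,"ot":59},{"njq":35,"tab":74}]}
After op 5 (replace /yw/0 22): {"lkz":[{"s":5,"swp":36,"una":23},{"av":77,"i":65},37,[99,12,77],{"ds":7,"ph":83},[28,56,4,86,22]],"vft":{"pvj":{"g":13,"i":99,"uuf":33},"zc":{"fs":35,"n":29,"r":13}},"yw":[22,{"j":66,"zlv":50},{"ki":80,"mo":50,"n":91,"ot":59},{"njq":35,"tab":74}]}
After op 6 (replace /yw/3 63): {"lkz":[{"s":5,"swp":36,"una":23},{"av":77,"i":65},37,[99,12,77],{"ds":7,"ph":83},[28,56,4,86,22]],"vft":{"pvj":{"g":13,"i":99,"uuf":33},"zc":{"fs":35,"n":29,"r":13}},"yw":[22,{"j":66,"zlv":50},{"ki":80,"mo":50,"n":91,"ot":59},63]}
After op 7 (add /lkz/3/2 64): {"lkz":[{"s":5,"swp":36,"una":23},{"av":77,"i":65},37,[99,12,64,77],{"ds":7,"ph":83},[28,56,4,86,22]],"vft":{"pvj":{"g":13,"i":99,"uuf":33},"zc":{"fs":35,"n":29,"r":13}},"yw":[22,{"j":66,"zlv":50},{"ki":80,"mo":50,"n":91,"ot":59},63]}
After op 8 (remove /lkz): {"vft":{"pvj":{"g":13,"i":99,"uuf":33},"zc":{"fs":35,"n":29,"r":13}},"yw":[22,{"j":66,"zlv":50},{"ki":80,"mo":50,"n":91,"ot":59},63]}
After op 9 (replace /yw 25): {"vft":{"pvj":{"g":13,"i":99,"uuf":33},"zc":{"fs":35,"n":29,"r":13}},"yw":25}
After op 10 (add /vft/pvj/bf 29): {"vft":{"pvj":{"bf":29,"g":13,"i":99,"uuf":33},"zc":{"fs":35,"n":29,"r":13}},"yw":25}
After op 11 (add /kc 15): {"kc":15,"vft":{"pvj":{"bf":29,"g":13,"i":99,"uuf":33},"zc":{"fs":35,"n":29,"r":13}},"yw":25}
After op 12 (replace /vft/zc/fs 42): {"kc":15,"vft":{"pvj":{"bf":29,"g":13,"i":99,"uuf":33},"zc":{"fs":42,"n":29,"r":13}},"yw":25}
After op 13 (remove /kc): {"vft":{"pvj":{"bf":29,"g":13,"i":99,"uuf":33},"zc":{"fs":42,"n":29,"r":13}},"yw":25}
After op 14 (add /vft/zc/pli 72): {"vft":{"pvj":{"bf":29,"g":13,"i":99,"uuf":33},"zc":{"fs":42,"n":29,"pli":72,"r":13}},"yw":25}
After op 15 (replace /vft/pvj/i 37): {"vft":{"pvj":{"bf":29,"g":13,"i":37,"uuf":33},"zc":{"fs":42,"n":29,"pli":72,"r":13}},"yw":25}
After op 16 (add /vft/pvj/wso 50): {"vft":{"pvj":{"bf":29,"g":13,"i":37,"uuf":33,"wso":50},"zc":{"fs":42,"n":29,"pli":72,"r":13}},"yw":25}
After op 17 (replace /vft/zc/n 40): {"vft":{"pvj":{"bf":29,"g":13,"i":37,"uuf":33,"wso":50},"zc":{"fs":42,"n":40,"pli":72,"r":13}},"yw":25}
After op 18 (replace /vft 18): {"vft":18,"yw":25}
After op 19 (remove /vft): {"yw":25}
After op 20 (replace /yw 83): {"yw":83}
After op 21 (replace /yw 65): {"yw":65}
Size at the root: 1

Answer: 1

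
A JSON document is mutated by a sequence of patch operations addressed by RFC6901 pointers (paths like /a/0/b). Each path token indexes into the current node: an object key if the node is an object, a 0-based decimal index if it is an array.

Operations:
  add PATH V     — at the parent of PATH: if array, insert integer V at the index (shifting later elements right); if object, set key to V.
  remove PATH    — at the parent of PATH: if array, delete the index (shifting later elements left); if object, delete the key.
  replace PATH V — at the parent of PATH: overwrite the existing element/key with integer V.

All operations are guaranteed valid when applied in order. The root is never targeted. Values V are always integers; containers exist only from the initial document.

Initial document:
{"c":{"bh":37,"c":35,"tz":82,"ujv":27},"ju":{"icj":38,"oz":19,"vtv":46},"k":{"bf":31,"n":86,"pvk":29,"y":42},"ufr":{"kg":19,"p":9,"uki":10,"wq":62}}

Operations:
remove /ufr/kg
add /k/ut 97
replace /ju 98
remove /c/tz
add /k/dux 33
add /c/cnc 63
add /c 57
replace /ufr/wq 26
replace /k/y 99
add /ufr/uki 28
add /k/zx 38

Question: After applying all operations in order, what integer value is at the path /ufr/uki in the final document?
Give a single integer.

Answer: 28

Derivation:
After op 1 (remove /ufr/kg): {"c":{"bh":37,"c":35,"tz":82,"ujv":27},"ju":{"icj":38,"oz":19,"vtv":46},"k":{"bf":31,"n":86,"pvk":29,"y":42},"ufr":{"p":9,"uki":10,"wq":62}}
After op 2 (add /k/ut 97): {"c":{"bh":37,"c":35,"tz":82,"ujv":27},"ju":{"icj":38,"oz":19,"vtv":46},"k":{"bf":31,"n":86,"pvk":29,"ut":97,"y":42},"ufr":{"p":9,"uki":10,"wq":62}}
After op 3 (replace /ju 98): {"c":{"bh":37,"c":35,"tz":82,"ujv":27},"ju":98,"k":{"bf":31,"n":86,"pvk":29,"ut":97,"y":42},"ufr":{"p":9,"uki":10,"wq":62}}
After op 4 (remove /c/tz): {"c":{"bh":37,"c":35,"ujv":27},"ju":98,"k":{"bf":31,"n":86,"pvk":29,"ut":97,"y":42},"ufr":{"p":9,"uki":10,"wq":62}}
After op 5 (add /k/dux 33): {"c":{"bh":37,"c":35,"ujv":27},"ju":98,"k":{"bf":31,"dux":33,"n":86,"pvk":29,"ut":97,"y":42},"ufr":{"p":9,"uki":10,"wq":62}}
After op 6 (add /c/cnc 63): {"c":{"bh":37,"c":35,"cnc":63,"ujv":27},"ju":98,"k":{"bf":31,"dux":33,"n":86,"pvk":29,"ut":97,"y":42},"ufr":{"p":9,"uki":10,"wq":62}}
After op 7 (add /c 57): {"c":57,"ju":98,"k":{"bf":31,"dux":33,"n":86,"pvk":29,"ut":97,"y":42},"ufr":{"p":9,"uki":10,"wq":62}}
After op 8 (replace /ufr/wq 26): {"c":57,"ju":98,"k":{"bf":31,"dux":33,"n":86,"pvk":29,"ut":97,"y":42},"ufr":{"p":9,"uki":10,"wq":26}}
After op 9 (replace /k/y 99): {"c":57,"ju":98,"k":{"bf":31,"dux":33,"n":86,"pvk":29,"ut":97,"y":99},"ufr":{"p":9,"uki":10,"wq":26}}
After op 10 (add /ufr/uki 28): {"c":57,"ju":98,"k":{"bf":31,"dux":33,"n":86,"pvk":29,"ut":97,"y":99},"ufr":{"p":9,"uki":28,"wq":26}}
After op 11 (add /k/zx 38): {"c":57,"ju":98,"k":{"bf":31,"dux":33,"n":86,"pvk":29,"ut":97,"y":99,"zx":38},"ufr":{"p":9,"uki":28,"wq":26}}
Value at /ufr/uki: 28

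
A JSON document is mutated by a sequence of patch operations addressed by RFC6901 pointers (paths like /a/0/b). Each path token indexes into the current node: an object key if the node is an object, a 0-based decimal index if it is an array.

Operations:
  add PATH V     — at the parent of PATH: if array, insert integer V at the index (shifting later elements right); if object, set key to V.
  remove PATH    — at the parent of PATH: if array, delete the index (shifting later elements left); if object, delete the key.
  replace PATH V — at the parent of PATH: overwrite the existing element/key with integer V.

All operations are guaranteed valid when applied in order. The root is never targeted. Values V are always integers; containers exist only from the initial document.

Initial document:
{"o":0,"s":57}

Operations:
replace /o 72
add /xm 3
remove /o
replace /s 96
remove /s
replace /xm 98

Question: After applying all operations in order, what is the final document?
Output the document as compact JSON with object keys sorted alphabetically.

Answer: {"xm":98}

Derivation:
After op 1 (replace /o 72): {"o":72,"s":57}
After op 2 (add /xm 3): {"o":72,"s":57,"xm":3}
After op 3 (remove /o): {"s":57,"xm":3}
After op 4 (replace /s 96): {"s":96,"xm":3}
After op 5 (remove /s): {"xm":3}
After op 6 (replace /xm 98): {"xm":98}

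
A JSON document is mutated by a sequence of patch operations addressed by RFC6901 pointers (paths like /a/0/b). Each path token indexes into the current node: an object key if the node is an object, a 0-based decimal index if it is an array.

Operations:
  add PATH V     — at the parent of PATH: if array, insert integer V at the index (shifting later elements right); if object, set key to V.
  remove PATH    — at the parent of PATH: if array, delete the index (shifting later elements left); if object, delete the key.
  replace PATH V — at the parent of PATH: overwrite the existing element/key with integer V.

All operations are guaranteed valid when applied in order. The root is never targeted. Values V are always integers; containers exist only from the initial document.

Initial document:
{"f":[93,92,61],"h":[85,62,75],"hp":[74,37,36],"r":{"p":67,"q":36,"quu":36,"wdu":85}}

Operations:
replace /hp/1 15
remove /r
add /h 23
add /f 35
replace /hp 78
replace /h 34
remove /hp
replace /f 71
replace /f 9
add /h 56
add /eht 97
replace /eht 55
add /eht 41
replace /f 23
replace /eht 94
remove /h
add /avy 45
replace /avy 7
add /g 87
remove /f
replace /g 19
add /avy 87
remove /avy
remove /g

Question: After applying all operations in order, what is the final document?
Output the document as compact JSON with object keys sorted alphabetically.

Answer: {"eht":94}

Derivation:
After op 1 (replace /hp/1 15): {"f":[93,92,61],"h":[85,62,75],"hp":[74,15,36],"r":{"p":67,"q":36,"quu":36,"wdu":85}}
After op 2 (remove /r): {"f":[93,92,61],"h":[85,62,75],"hp":[74,15,36]}
After op 3 (add /h 23): {"f":[93,92,61],"h":23,"hp":[74,15,36]}
After op 4 (add /f 35): {"f":35,"h":23,"hp":[74,15,36]}
After op 5 (replace /hp 78): {"f":35,"h":23,"hp":78}
After op 6 (replace /h 34): {"f":35,"h":34,"hp":78}
After op 7 (remove /hp): {"f":35,"h":34}
After op 8 (replace /f 71): {"f":71,"h":34}
After op 9 (replace /f 9): {"f":9,"h":34}
After op 10 (add /h 56): {"f":9,"h":56}
After op 11 (add /eht 97): {"eht":97,"f":9,"h":56}
After op 12 (replace /eht 55): {"eht":55,"f":9,"h":56}
After op 13 (add /eht 41): {"eht":41,"f":9,"h":56}
After op 14 (replace /f 23): {"eht":41,"f":23,"h":56}
After op 15 (replace /eht 94): {"eht":94,"f":23,"h":56}
After op 16 (remove /h): {"eht":94,"f":23}
After op 17 (add /avy 45): {"avy":45,"eht":94,"f":23}
After op 18 (replace /avy 7): {"avy":7,"eht":94,"f":23}
After op 19 (add /g 87): {"avy":7,"eht":94,"f":23,"g":87}
After op 20 (remove /f): {"avy":7,"eht":94,"g":87}
After op 21 (replace /g 19): {"avy":7,"eht":94,"g":19}
After op 22 (add /avy 87): {"avy":87,"eht":94,"g":19}
After op 23 (remove /avy): {"eht":94,"g":19}
After op 24 (remove /g): {"eht":94}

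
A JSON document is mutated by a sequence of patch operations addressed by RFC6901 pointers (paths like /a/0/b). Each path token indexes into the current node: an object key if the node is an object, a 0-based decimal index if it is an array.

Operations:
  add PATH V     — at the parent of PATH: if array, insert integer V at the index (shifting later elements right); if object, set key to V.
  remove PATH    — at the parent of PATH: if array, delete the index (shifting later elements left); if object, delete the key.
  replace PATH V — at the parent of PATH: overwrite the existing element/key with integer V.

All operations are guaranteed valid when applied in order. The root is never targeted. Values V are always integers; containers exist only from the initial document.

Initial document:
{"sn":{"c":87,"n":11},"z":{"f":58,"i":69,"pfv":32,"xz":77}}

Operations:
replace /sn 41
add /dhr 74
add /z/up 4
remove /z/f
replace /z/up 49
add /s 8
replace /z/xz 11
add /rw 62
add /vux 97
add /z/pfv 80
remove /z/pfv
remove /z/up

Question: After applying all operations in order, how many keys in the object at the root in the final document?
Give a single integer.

After op 1 (replace /sn 41): {"sn":41,"z":{"f":58,"i":69,"pfv":32,"xz":77}}
After op 2 (add /dhr 74): {"dhr":74,"sn":41,"z":{"f":58,"i":69,"pfv":32,"xz":77}}
After op 3 (add /z/up 4): {"dhr":74,"sn":41,"z":{"f":58,"i":69,"pfv":32,"up":4,"xz":77}}
After op 4 (remove /z/f): {"dhr":74,"sn":41,"z":{"i":69,"pfv":32,"up":4,"xz":77}}
After op 5 (replace /z/up 49): {"dhr":74,"sn":41,"z":{"i":69,"pfv":32,"up":49,"xz":77}}
After op 6 (add /s 8): {"dhr":74,"s":8,"sn":41,"z":{"i":69,"pfv":32,"up":49,"xz":77}}
After op 7 (replace /z/xz 11): {"dhr":74,"s":8,"sn":41,"z":{"i":69,"pfv":32,"up":49,"xz":11}}
After op 8 (add /rw 62): {"dhr":74,"rw":62,"s":8,"sn":41,"z":{"i":69,"pfv":32,"up":49,"xz":11}}
After op 9 (add /vux 97): {"dhr":74,"rw":62,"s":8,"sn":41,"vux":97,"z":{"i":69,"pfv":32,"up":49,"xz":11}}
After op 10 (add /z/pfv 80): {"dhr":74,"rw":62,"s":8,"sn":41,"vux":97,"z":{"i":69,"pfv":80,"up":49,"xz":11}}
After op 11 (remove /z/pfv): {"dhr":74,"rw":62,"s":8,"sn":41,"vux":97,"z":{"i":69,"up":49,"xz":11}}
After op 12 (remove /z/up): {"dhr":74,"rw":62,"s":8,"sn":41,"vux":97,"z":{"i":69,"xz":11}}
Size at the root: 6

Answer: 6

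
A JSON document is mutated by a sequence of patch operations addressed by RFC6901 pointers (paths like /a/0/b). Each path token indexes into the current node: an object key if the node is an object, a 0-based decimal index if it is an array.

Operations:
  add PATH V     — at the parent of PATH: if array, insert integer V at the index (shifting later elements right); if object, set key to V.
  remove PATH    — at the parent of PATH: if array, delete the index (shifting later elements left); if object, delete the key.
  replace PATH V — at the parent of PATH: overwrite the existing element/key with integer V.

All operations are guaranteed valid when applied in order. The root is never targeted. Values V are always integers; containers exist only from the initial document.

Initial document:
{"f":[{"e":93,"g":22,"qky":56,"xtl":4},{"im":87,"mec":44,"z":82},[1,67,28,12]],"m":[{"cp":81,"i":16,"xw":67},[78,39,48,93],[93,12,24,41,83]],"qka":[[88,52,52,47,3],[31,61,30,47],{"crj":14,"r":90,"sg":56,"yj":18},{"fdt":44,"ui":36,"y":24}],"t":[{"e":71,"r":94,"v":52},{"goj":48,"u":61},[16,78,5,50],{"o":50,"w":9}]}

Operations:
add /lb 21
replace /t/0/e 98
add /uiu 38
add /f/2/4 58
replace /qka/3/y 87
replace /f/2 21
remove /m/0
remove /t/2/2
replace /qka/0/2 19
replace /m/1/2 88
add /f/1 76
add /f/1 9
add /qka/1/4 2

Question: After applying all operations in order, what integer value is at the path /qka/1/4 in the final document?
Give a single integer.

After op 1 (add /lb 21): {"f":[{"e":93,"g":22,"qky":56,"xtl":4},{"im":87,"mec":44,"z":82},[1,67,28,12]],"lb":21,"m":[{"cp":81,"i":16,"xw":67},[78,39,48,93],[93,12,24,41,83]],"qka":[[88,52,52,47,3],[31,61,30,47],{"crj":14,"r":90,"sg":56,"yj":18},{"fdt":44,"ui":36,"y":24}],"t":[{"e":71,"r":94,"v":52},{"goj":48,"u":61},[16,78,5,50],{"o":50,"w":9}]}
After op 2 (replace /t/0/e 98): {"f":[{"e":93,"g":22,"qky":56,"xtl":4},{"im":87,"mec":44,"z":82},[1,67,28,12]],"lb":21,"m":[{"cp":81,"i":16,"xw":67},[78,39,48,93],[93,12,24,41,83]],"qka":[[88,52,52,47,3],[31,61,30,47],{"crj":14,"r":90,"sg":56,"yj":18},{"fdt":44,"ui":36,"y":24}],"t":[{"e":98,"r":94,"v":52},{"goj":48,"u":61},[16,78,5,50],{"o":50,"w":9}]}
After op 3 (add /uiu 38): {"f":[{"e":93,"g":22,"qky":56,"xtl":4},{"im":87,"mec":44,"z":82},[1,67,28,12]],"lb":21,"m":[{"cp":81,"i":16,"xw":67},[78,39,48,93],[93,12,24,41,83]],"qka":[[88,52,52,47,3],[31,61,30,47],{"crj":14,"r":90,"sg":56,"yj":18},{"fdt":44,"ui":36,"y":24}],"t":[{"e":98,"r":94,"v":52},{"goj":48,"u":61},[16,78,5,50],{"o":50,"w":9}],"uiu":38}
After op 4 (add /f/2/4 58): {"f":[{"e":93,"g":22,"qky":56,"xtl":4},{"im":87,"mec":44,"z":82},[1,67,28,12,58]],"lb":21,"m":[{"cp":81,"i":16,"xw":67},[78,39,48,93],[93,12,24,41,83]],"qka":[[88,52,52,47,3],[31,61,30,47],{"crj":14,"r":90,"sg":56,"yj":18},{"fdt":44,"ui":36,"y":24}],"t":[{"e":98,"r":94,"v":52},{"goj":48,"u":61},[16,78,5,50],{"o":50,"w":9}],"uiu":38}
After op 5 (replace /qka/3/y 87): {"f":[{"e":93,"g":22,"qky":56,"xtl":4},{"im":87,"mec":44,"z":82},[1,67,28,12,58]],"lb":21,"m":[{"cp":81,"i":16,"xw":67},[78,39,48,93],[93,12,24,41,83]],"qka":[[88,52,52,47,3],[31,61,30,47],{"crj":14,"r":90,"sg":56,"yj":18},{"fdt":44,"ui":36,"y":87}],"t":[{"e":98,"r":94,"v":52},{"goj":48,"u":61},[16,78,5,50],{"o":50,"w":9}],"uiu":38}
After op 6 (replace /f/2 21): {"f":[{"e":93,"g":22,"qky":56,"xtl":4},{"im":87,"mec":44,"z":82},21],"lb":21,"m":[{"cp":81,"i":16,"xw":67},[78,39,48,93],[93,12,24,41,83]],"qka":[[88,52,52,47,3],[31,61,30,47],{"crj":14,"r":90,"sg":56,"yj":18},{"fdt":44,"ui":36,"y":87}],"t":[{"e":98,"r":94,"v":52},{"goj":48,"u":61},[16,78,5,50],{"o":50,"w":9}],"uiu":38}
After op 7 (remove /m/0): {"f":[{"e":93,"g":22,"qky":56,"xtl":4},{"im":87,"mec":44,"z":82},21],"lb":21,"m":[[78,39,48,93],[93,12,24,41,83]],"qka":[[88,52,52,47,3],[31,61,30,47],{"crj":14,"r":90,"sg":56,"yj":18},{"fdt":44,"ui":36,"y":87}],"t":[{"e":98,"r":94,"v":52},{"goj":48,"u":61},[16,78,5,50],{"o":50,"w":9}],"uiu":38}
After op 8 (remove /t/2/2): {"f":[{"e":93,"g":22,"qky":56,"xtl":4},{"im":87,"mec":44,"z":82},21],"lb":21,"m":[[78,39,48,93],[93,12,24,41,83]],"qka":[[88,52,52,47,3],[31,61,30,47],{"crj":14,"r":90,"sg":56,"yj":18},{"fdt":44,"ui":36,"y":87}],"t":[{"e":98,"r":94,"v":52},{"goj":48,"u":61},[16,78,50],{"o":50,"w":9}],"uiu":38}
After op 9 (replace /qka/0/2 19): {"f":[{"e":93,"g":22,"qky":56,"xtl":4},{"im":87,"mec":44,"z":82},21],"lb":21,"m":[[78,39,48,93],[93,12,24,41,83]],"qka":[[88,52,19,47,3],[31,61,30,47],{"crj":14,"r":90,"sg":56,"yj":18},{"fdt":44,"ui":36,"y":87}],"t":[{"e":98,"r":94,"v":52},{"goj":48,"u":61},[16,78,50],{"o":50,"w":9}],"uiu":38}
After op 10 (replace /m/1/2 88): {"f":[{"e":93,"g":22,"qky":56,"xtl":4},{"im":87,"mec":44,"z":82},21],"lb":21,"m":[[78,39,48,93],[93,12,88,41,83]],"qka":[[88,52,19,47,3],[31,61,30,47],{"crj":14,"r":90,"sg":56,"yj":18},{"fdt":44,"ui":36,"y":87}],"t":[{"e":98,"r":94,"v":52},{"goj":48,"u":61},[16,78,50],{"o":50,"w":9}],"uiu":38}
After op 11 (add /f/1 76): {"f":[{"e":93,"g":22,"qky":56,"xtl":4},76,{"im":87,"mec":44,"z":82},21],"lb":21,"m":[[78,39,48,93],[93,12,88,41,83]],"qka":[[88,52,19,47,3],[31,61,30,47],{"crj":14,"r":90,"sg":56,"yj":18},{"fdt":44,"ui":36,"y":87}],"t":[{"e":98,"r":94,"v":52},{"goj":48,"u":61},[16,78,50],{"o":50,"w":9}],"uiu":38}
After op 12 (add /f/1 9): {"f":[{"e":93,"g":22,"qky":56,"xtl":4},9,76,{"im":87,"mec":44,"z":82},21],"lb":21,"m":[[78,39,48,93],[93,12,88,41,83]],"qka":[[88,52,19,47,3],[31,61,30,47],{"crj":14,"r":90,"sg":56,"yj":18},{"fdt":44,"ui":36,"y":87}],"t":[{"e":98,"r":94,"v":52},{"goj":48,"u":61},[16,78,50],{"o":50,"w":9}],"uiu":38}
After op 13 (add /qka/1/4 2): {"f":[{"e":93,"g":22,"qky":56,"xtl":4},9,76,{"im":87,"mec":44,"z":82},21],"lb":21,"m":[[78,39,48,93],[93,12,88,41,83]],"qka":[[88,52,19,47,3],[31,61,30,47,2],{"crj":14,"r":90,"sg":56,"yj":18},{"fdt":44,"ui":36,"y":87}],"t":[{"e":98,"r":94,"v":52},{"goj":48,"u":61},[16,78,50],{"o":50,"w":9}],"uiu":38}
Value at /qka/1/4: 2

Answer: 2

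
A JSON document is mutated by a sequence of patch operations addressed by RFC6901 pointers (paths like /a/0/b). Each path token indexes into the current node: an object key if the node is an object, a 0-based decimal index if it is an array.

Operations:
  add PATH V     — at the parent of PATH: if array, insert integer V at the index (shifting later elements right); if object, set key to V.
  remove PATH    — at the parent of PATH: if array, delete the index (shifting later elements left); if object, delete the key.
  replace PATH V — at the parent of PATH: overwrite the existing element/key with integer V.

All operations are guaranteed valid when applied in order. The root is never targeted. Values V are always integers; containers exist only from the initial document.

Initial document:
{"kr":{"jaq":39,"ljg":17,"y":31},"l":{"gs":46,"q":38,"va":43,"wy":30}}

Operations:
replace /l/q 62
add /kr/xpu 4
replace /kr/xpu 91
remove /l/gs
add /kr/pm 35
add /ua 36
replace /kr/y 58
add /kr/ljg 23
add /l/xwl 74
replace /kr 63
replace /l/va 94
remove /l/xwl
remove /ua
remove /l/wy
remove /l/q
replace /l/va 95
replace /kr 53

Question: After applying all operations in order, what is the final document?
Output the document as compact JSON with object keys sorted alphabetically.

After op 1 (replace /l/q 62): {"kr":{"jaq":39,"ljg":17,"y":31},"l":{"gs":46,"q":62,"va":43,"wy":30}}
After op 2 (add /kr/xpu 4): {"kr":{"jaq":39,"ljg":17,"xpu":4,"y":31},"l":{"gs":46,"q":62,"va":43,"wy":30}}
After op 3 (replace /kr/xpu 91): {"kr":{"jaq":39,"ljg":17,"xpu":91,"y":31},"l":{"gs":46,"q":62,"va":43,"wy":30}}
After op 4 (remove /l/gs): {"kr":{"jaq":39,"ljg":17,"xpu":91,"y":31},"l":{"q":62,"va":43,"wy":30}}
After op 5 (add /kr/pm 35): {"kr":{"jaq":39,"ljg":17,"pm":35,"xpu":91,"y":31},"l":{"q":62,"va":43,"wy":30}}
After op 6 (add /ua 36): {"kr":{"jaq":39,"ljg":17,"pm":35,"xpu":91,"y":31},"l":{"q":62,"va":43,"wy":30},"ua":36}
After op 7 (replace /kr/y 58): {"kr":{"jaq":39,"ljg":17,"pm":35,"xpu":91,"y":58},"l":{"q":62,"va":43,"wy":30},"ua":36}
After op 8 (add /kr/ljg 23): {"kr":{"jaq":39,"ljg":23,"pm":35,"xpu":91,"y":58},"l":{"q":62,"va":43,"wy":30},"ua":36}
After op 9 (add /l/xwl 74): {"kr":{"jaq":39,"ljg":23,"pm":35,"xpu":91,"y":58},"l":{"q":62,"va":43,"wy":30,"xwl":74},"ua":36}
After op 10 (replace /kr 63): {"kr":63,"l":{"q":62,"va":43,"wy":30,"xwl":74},"ua":36}
After op 11 (replace /l/va 94): {"kr":63,"l":{"q":62,"va":94,"wy":30,"xwl":74},"ua":36}
After op 12 (remove /l/xwl): {"kr":63,"l":{"q":62,"va":94,"wy":30},"ua":36}
After op 13 (remove /ua): {"kr":63,"l":{"q":62,"va":94,"wy":30}}
After op 14 (remove /l/wy): {"kr":63,"l":{"q":62,"va":94}}
After op 15 (remove /l/q): {"kr":63,"l":{"va":94}}
After op 16 (replace /l/va 95): {"kr":63,"l":{"va":95}}
After op 17 (replace /kr 53): {"kr":53,"l":{"va":95}}

Answer: {"kr":53,"l":{"va":95}}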